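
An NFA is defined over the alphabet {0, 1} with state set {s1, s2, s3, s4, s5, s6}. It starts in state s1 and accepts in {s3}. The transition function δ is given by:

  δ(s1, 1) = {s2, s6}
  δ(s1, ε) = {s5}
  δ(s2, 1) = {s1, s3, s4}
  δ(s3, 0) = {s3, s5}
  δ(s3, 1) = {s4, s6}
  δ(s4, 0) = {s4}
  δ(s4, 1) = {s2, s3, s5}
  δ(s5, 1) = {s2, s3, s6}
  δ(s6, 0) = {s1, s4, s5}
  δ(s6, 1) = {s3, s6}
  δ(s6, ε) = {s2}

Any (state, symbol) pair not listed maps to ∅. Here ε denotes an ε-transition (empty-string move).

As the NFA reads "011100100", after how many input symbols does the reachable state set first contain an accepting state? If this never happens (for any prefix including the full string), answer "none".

none

Start: ε-closure({s1}) = {s1, s5}.
Read '0': s1→∅, s5→∅; now ∅.
The set is empty and remains empty for the remaining 8 symbols.
No reachable set along the way intersects F.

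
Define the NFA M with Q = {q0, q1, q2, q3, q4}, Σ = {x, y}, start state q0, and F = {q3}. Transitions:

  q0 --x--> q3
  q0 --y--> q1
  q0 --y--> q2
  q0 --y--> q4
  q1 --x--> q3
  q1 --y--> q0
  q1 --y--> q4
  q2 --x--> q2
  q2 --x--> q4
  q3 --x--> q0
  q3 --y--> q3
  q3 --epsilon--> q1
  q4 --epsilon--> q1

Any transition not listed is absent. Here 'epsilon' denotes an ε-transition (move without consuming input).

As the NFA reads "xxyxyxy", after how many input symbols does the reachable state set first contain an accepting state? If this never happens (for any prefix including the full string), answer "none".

1

Start in {q0}.
Read 'x': q0→{q3}; union {q3}; ε-closure = {q1, q3}.
None of the earlier sets intersect F, but {q1, q3} does.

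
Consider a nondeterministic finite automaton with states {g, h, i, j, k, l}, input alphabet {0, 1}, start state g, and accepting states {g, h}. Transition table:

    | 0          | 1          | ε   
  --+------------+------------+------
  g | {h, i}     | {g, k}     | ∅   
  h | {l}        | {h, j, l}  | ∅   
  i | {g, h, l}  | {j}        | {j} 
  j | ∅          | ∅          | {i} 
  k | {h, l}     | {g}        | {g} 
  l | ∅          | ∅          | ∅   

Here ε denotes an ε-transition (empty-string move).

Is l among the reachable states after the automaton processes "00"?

Start in {g}.
Read '0': g→{h, i}; union {h, i}; ε-closure = {h, i, j}.
Read '0': h→{l}, i→{g, h, l}, j→∅; now {g, h, l}.
State l is in {g, h, l}.

Yes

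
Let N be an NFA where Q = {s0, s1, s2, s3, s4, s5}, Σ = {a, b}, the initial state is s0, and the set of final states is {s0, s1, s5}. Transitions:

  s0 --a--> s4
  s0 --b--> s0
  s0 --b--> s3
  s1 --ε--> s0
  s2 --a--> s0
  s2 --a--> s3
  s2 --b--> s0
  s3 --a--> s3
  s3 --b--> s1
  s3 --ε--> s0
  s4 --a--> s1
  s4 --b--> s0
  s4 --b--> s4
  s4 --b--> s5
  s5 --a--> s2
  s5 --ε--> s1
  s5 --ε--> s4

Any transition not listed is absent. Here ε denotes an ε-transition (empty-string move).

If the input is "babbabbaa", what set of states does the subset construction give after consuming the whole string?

{s0, s1, s3, s4}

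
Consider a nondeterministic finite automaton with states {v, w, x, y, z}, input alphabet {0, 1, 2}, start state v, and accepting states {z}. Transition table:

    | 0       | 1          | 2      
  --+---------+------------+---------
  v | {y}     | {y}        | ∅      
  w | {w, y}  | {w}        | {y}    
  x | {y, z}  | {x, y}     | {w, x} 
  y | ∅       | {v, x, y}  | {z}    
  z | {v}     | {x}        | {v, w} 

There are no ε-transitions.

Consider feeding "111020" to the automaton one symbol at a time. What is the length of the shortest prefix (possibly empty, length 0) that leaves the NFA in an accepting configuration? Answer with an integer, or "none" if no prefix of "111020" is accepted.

Start in {v}.
Read '1': {v} → {y}.
Read '1': {y} → {v, x, y}.
Read '1': {v, x, y} → {v, x, y}.
Read '0': {v, x, y} → {y, z}.
None of the earlier sets intersect F, but {y, z} does.

4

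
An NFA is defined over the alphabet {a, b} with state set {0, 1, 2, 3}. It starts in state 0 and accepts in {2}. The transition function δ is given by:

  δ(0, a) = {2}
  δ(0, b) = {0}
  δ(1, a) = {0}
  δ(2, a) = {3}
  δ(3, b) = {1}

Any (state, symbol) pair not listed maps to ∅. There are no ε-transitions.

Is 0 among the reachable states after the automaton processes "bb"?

Start in {0}.
Read 'b': {0} → {0}.
Read 'b': {0} → {0}.
State 0 is in {0}.

Yes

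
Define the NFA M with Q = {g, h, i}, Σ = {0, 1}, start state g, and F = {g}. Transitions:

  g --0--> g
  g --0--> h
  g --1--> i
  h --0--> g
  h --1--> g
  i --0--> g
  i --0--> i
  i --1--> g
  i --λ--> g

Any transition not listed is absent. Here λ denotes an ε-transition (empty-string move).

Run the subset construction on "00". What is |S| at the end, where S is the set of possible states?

2

Start in {g}.
Read '0': g→{g, h}; now {g, h}.
Read '0': g→{g, h}, h→{g}; now {g, h}.
That set has 2 states.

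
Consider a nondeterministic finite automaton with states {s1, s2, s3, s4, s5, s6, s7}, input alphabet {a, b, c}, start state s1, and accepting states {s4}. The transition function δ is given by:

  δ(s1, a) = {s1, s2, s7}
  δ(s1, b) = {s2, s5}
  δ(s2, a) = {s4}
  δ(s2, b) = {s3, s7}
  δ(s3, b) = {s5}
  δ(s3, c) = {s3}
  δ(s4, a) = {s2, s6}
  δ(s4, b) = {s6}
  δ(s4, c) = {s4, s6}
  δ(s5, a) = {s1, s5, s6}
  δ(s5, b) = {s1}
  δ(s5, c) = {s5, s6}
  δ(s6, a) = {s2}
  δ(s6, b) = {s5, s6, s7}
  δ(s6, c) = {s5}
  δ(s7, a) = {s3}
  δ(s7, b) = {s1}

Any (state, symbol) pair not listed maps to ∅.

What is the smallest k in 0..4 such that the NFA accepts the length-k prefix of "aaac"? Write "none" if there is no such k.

2

Start in {s1}.
Read 'a': s1→{s1, s2, s7}; now {s1, s2, s7}.
Read 'a': s1→{s1, s2, s7}, s2→{s4}, s7→{s3}; now {s1, s2, s3, s4, s7}.
None of the earlier sets intersect F, but {s1, s2, s3, s4, s7} does.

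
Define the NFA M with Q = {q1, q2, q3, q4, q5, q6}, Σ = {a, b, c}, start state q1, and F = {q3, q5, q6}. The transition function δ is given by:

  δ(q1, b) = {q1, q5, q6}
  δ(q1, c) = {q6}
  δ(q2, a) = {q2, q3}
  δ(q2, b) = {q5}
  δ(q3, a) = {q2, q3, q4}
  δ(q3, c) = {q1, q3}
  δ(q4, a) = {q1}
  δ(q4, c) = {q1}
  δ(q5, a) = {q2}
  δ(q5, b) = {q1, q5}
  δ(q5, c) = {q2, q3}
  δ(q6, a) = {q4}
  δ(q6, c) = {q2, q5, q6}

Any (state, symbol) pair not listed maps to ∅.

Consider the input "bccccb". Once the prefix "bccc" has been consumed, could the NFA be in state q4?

Start in {q1}.
Read 'b': q1→{q1, q5, q6}; now {q1, q5, q6}.
Read 'c': q1→{q6}, q5→{q2, q3}, q6→{q2, q5, q6}; now {q2, q3, q5, q6}.
Read 'c': q2→∅, q3→{q1, q3}, q5→{q2, q3}, q6→{q2, q5, q6}; now {q1, q2, q3, q5, q6}.
Read 'c': q1→{q6}, q2→∅, q3→{q1, q3}, q5→{q2, q3}, q6→{q2, q5, q6}; now {q1, q2, q3, q5, q6}.
State q4 is not in {q1, q2, q3, q5, q6}.

No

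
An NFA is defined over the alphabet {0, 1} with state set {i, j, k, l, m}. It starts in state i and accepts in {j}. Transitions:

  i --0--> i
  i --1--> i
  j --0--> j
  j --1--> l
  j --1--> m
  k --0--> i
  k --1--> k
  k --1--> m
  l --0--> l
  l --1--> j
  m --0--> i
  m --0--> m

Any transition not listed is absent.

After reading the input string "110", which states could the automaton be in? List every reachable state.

{i}

Start in {i}.
Read '1': {i} → {i}.
Read '1': {i} → {i}.
Read '0': {i} → {i}.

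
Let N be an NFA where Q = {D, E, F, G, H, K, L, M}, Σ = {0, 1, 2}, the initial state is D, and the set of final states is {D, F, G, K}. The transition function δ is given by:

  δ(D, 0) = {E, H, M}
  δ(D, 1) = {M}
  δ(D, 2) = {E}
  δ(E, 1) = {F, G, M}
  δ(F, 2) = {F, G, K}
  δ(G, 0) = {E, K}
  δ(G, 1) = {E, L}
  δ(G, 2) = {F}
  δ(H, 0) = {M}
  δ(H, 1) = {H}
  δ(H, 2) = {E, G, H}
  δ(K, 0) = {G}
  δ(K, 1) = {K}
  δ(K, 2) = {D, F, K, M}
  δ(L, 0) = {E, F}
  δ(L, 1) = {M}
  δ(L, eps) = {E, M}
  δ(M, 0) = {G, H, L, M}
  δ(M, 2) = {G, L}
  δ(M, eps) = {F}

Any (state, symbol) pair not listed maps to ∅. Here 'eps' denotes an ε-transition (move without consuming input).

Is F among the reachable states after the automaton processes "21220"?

Start in {D}.
Read '2': D→{E}; now {E}.
Read '1': E→{F, G, M}; now {F, G, M}.
Read '2': F→{F, G, K}, G→{F}, M→{G, L}; union {F, G, K, L}; ε-closure = {E, F, G, K, L, M}.
Read '2': E→∅, F→{F, G, K}, G→{F}, K→{D, F, K, M}, L→∅, M→{G, L}; union {D, F, G, K, L, M}; ε-closure = {D, E, F, G, K, L, M}.
Read '0': D→{E, H, M}, E→∅, F→∅, G→{E, K}, K→{G}, L→{E, F}, M→{G, H, L, M}; now {E, F, G, H, K, L, M}.
State F is in {E, F, G, H, K, L, M}.

Yes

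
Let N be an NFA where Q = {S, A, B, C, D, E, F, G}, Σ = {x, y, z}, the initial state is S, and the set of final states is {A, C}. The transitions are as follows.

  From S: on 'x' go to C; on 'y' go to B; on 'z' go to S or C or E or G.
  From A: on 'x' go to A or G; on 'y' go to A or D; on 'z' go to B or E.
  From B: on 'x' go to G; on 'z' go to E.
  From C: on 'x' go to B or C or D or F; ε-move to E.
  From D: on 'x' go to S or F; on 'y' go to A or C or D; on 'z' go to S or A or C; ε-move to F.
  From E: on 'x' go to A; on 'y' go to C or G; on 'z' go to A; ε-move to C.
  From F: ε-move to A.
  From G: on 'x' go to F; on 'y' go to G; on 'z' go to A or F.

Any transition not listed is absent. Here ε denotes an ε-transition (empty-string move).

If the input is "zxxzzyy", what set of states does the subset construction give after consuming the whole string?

Start in {S}.
Read 'z': S→{S, C, E, G}; now {S, C, E, G}.
Read 'x': S→{C}, C→{B, C, D, F}, E→{A}, G→{F}; union {A, B, C, D, F}; ε-closure = {A, B, C, D, E, F}.
Read 'x': A→{A, G}, B→{G}, C→{B, C, D, F}, D→{S, F}, E→{A}, F→∅; union {S, A, B, C, D, F, G}; ε-closure = {S, A, B, C, D, E, F, G}.
Read 'z': S→{S, C, E, G}, A→{B, E}, B→{E}, C→∅, D→{S, A, C}, E→{A}, F→∅, G→{A, F}; now {S, A, B, C, E, F, G}.
Read 'z': S→{S, C, E, G}, A→{B, E}, B→{E}, C→∅, E→{A}, F→∅, G→{A, F}; now {S, A, B, C, E, F, G}.
Read 'y': S→{B}, A→{A, D}, B→∅, C→∅, E→{C, G}, F→∅, G→{G}; union {A, B, C, D, G}; ε-closure = {A, B, C, D, E, F, G}.
Read 'y': A→{A, D}, B→∅, C→∅, D→{A, C, D}, E→{C, G}, F→∅, G→{G}; union {A, C, D, G}; ε-closure = {A, C, D, E, F, G}.

{A, C, D, E, F, G}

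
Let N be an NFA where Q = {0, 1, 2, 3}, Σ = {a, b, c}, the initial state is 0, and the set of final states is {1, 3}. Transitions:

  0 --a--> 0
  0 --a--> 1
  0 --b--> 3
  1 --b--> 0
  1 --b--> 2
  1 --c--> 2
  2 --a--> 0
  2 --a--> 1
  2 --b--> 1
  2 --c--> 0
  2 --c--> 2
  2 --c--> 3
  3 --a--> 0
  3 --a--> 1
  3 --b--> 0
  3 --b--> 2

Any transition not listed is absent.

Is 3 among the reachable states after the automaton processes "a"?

No

Start in {0}.
Read 'a': 0→{0, 1}; now {0, 1}.
State 3 is not in {0, 1}.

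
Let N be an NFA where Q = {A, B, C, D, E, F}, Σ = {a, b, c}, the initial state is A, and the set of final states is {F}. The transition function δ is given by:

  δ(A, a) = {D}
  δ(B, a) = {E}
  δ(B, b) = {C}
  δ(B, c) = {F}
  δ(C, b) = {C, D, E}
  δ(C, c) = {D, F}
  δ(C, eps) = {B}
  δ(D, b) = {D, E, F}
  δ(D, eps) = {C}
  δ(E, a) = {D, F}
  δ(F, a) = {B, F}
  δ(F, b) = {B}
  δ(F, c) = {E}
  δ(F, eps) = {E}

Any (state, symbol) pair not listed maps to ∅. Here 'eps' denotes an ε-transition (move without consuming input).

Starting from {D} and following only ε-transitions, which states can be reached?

Begin with {D}.
ε-move D → C; add C.
ε-move C → B; add B.

{B, C, D}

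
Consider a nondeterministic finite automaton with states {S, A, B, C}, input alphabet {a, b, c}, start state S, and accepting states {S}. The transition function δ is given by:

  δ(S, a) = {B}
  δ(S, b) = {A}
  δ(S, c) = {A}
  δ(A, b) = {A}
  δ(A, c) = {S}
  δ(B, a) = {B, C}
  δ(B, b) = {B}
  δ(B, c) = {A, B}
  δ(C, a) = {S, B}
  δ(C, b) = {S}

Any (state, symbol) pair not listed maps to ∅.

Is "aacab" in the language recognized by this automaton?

Start in {S}.
Read 'a': {S} → {B}.
Read 'a': {B} → {B, C}.
Read 'c': {B, C} → {A, B}.
Read 'a': {A, B} → {B, C}.
Read 'b': {B, C} → {S, B}.
The final set {S, B} contains the accepting state S.

Yes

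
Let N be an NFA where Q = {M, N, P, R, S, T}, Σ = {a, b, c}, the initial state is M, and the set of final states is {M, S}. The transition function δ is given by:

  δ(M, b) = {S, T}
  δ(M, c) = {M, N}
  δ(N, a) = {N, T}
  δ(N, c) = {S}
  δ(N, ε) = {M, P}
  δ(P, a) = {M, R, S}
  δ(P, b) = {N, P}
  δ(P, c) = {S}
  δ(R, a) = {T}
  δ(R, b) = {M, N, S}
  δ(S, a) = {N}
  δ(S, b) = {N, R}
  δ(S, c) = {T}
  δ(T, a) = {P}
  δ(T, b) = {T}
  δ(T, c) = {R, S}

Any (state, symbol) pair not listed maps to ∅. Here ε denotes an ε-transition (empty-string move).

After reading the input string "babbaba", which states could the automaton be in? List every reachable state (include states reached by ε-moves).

{M, N, P, R, S, T}

Start in {M}.
Read 'b': {M} → {S, T}.
Read 'a': {S, T} → {M, N, P}.
Read 'b': {M, N, P} → {M, N, P, S, T}.
Read 'b': {M, N, P, S, T} → {M, N, P, R, S, T}.
Read 'a': {M, N, P, R, S, T} → {M, N, P, R, S, T}.
Read 'b': {M, N, P, R, S, T} → {M, N, P, R, S, T}.
Read 'a': {M, N, P, R, S, T} → {M, N, P, R, S, T}.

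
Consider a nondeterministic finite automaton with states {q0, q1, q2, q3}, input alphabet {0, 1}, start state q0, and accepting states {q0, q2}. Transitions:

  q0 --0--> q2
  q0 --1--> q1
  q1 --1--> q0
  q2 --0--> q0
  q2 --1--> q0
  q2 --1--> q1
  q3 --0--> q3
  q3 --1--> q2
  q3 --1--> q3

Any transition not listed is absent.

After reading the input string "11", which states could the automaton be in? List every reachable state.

{q0}

Start in {q0}.
Read '1': q0→{q1}; now {q1}.
Read '1': q1→{q0}; now {q0}.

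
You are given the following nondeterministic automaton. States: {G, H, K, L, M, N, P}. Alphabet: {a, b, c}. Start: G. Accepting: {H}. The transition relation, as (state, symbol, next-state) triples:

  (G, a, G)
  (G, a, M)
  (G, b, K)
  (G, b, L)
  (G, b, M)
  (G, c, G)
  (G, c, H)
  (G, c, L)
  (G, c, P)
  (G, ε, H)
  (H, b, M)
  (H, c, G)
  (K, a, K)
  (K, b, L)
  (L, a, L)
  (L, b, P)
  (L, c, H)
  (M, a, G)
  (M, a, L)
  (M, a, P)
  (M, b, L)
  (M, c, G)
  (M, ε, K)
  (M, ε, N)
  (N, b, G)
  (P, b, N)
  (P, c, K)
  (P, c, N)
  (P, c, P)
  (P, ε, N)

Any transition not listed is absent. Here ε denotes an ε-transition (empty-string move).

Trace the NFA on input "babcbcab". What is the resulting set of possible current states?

{G, H, K, L, M, N, P}

Start: ε-closure({G}) = {G, H}.
Read 'b': G→{K, L, M}, H→{M}; union {K, L, M}; ε-closure = {K, L, M, N}.
Read 'a': K→{K}, L→{L}, M→{G, L, P}, N→∅; union {G, K, L, P}; ε-closure = {G, H, K, L, N, P}.
Read 'b': G→{K, L, M}, H→{M}, K→{L}, L→{P}, N→{G}, P→{N}; union {G, K, L, M, N, P}; ε-closure = {G, H, K, L, M, N, P}.
Read 'c': G→{G, H, L, P}, H→{G}, K→∅, L→{H}, M→{G}, N→∅, P→{K, N, P}; now {G, H, K, L, N, P}.
Read 'b': G→{K, L, M}, H→{M}, K→{L}, L→{P}, N→{G}, P→{N}; union {G, K, L, M, N, P}; ε-closure = {G, H, K, L, M, N, P}.
Read 'c': G→{G, H, L, P}, H→{G}, K→∅, L→{H}, M→{G}, N→∅, P→{K, N, P}; now {G, H, K, L, N, P}.
Read 'a': G→{G, M}, H→∅, K→{K}, L→{L}, N→∅, P→∅; union {G, K, L, M}; ε-closure = {G, H, K, L, M, N}.
Read 'b': G→{K, L, M}, H→{M}, K→{L}, L→{P}, M→{L}, N→{G}; union {G, K, L, M, P}; ε-closure = {G, H, K, L, M, N, P}.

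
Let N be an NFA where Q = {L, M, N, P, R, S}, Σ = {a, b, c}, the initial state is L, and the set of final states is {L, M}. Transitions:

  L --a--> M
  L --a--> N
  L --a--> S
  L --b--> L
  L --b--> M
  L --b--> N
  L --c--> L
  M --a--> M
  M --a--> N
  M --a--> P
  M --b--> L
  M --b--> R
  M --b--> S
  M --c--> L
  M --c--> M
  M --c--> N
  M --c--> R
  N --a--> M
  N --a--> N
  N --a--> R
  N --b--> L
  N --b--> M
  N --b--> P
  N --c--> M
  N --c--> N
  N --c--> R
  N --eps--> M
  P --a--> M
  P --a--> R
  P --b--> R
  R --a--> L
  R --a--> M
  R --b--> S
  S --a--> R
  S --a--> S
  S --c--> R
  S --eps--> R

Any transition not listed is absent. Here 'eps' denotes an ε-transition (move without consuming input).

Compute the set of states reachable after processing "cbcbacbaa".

Start in {L}.
Read 'c': {L} → {L}.
Read 'b': {L} → {L, M, N}.
Read 'c': {L, M, N} → {L, M, N, R}.
Read 'b': {L, M, N, R} → {L, M, N, P, R, S}.
Read 'a': {L, M, N, P, R, S} → {L, M, N, P, R, S}.
Read 'c': {L, M, N, P, R, S} → {L, M, N, R}.
Read 'b': {L, M, N, R} → {L, M, N, P, R, S}.
Read 'a': {L, M, N, P, R, S} → {L, M, N, P, R, S}.
Read 'a': {L, M, N, P, R, S} → {L, M, N, P, R, S}.

{L, M, N, P, R, S}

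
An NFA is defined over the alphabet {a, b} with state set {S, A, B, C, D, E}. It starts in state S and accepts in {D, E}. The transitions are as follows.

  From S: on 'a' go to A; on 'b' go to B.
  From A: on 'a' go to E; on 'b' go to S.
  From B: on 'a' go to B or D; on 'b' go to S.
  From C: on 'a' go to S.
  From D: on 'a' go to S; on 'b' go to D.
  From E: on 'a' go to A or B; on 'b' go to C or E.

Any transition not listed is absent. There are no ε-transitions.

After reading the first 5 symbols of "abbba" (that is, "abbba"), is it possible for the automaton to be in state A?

Yes

Start in {S}.
Read 'a': S→{A}; now {A}.
Read 'b': A→{S}; now {S}.
Read 'b': S→{B}; now {B}.
Read 'b': B→{S}; now {S}.
Read 'a': S→{A}; now {A}.
State A is in {A}.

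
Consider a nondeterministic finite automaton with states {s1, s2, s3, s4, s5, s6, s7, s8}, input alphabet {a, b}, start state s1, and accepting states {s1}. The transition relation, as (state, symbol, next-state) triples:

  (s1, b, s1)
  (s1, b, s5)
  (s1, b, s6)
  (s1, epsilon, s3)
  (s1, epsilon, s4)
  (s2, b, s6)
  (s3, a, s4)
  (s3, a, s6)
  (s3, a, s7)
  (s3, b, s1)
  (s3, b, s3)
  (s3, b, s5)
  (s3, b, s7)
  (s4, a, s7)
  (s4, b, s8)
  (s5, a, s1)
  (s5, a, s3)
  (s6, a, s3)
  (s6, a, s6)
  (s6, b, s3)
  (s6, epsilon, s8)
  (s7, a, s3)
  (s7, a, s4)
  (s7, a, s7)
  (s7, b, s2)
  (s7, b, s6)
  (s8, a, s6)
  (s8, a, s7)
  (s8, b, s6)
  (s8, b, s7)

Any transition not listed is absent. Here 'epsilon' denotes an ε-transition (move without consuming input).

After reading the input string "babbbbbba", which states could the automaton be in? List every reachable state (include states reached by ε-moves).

Start: ε-closure({s1}) = {s1, s3, s4}.
Read 'b': s1→{s1, s5, s6}, s3→{s1, s3, s5, s7}, s4→{s8}; union {s1, s3, s5, s6, s7, s8}; ε-closure = {s1, s3, s4, s5, s6, s7, s8}.
Read 'a': s1→∅, s3→{s4, s6, s7}, s4→{s7}, s5→{s1, s3}, s6→{s3, s6}, s7→{s3, s4, s7}, s8→{s6, s7}; union {s1, s3, s4, s6, s7}; ε-closure = {s1, s3, s4, s6, s7, s8}.
Read 'b': s1→{s1, s5, s6}, s3→{s1, s3, s5, s7}, s4→{s8}, s6→{s3}, s7→{s2, s6}, s8→{s6, s7}; union {s1, s2, s3, s5, s6, s7, s8}; ε-closure = {s1, s2, s3, s4, s5, s6, s7, s8}.
Read 'b': s1→{s1, s5, s6}, s2→{s6}, s3→{s1, s3, s5, s7}, s4→{s8}, s5→∅, s6→{s3}, s7→{s2, s6}, s8→{s6, s7}; union {s1, s2, s3, s5, s6, s7, s8}; ε-closure = {s1, s2, s3, s4, s5, s6, s7, s8}.
Read 'b': s1→{s1, s5, s6}, s2→{s6}, s3→{s1, s3, s5, s7}, s4→{s8}, s5→∅, s6→{s3}, s7→{s2, s6}, s8→{s6, s7}; union {s1, s2, s3, s5, s6, s7, s8}; ε-closure = {s1, s2, s3, s4, s5, s6, s7, s8}.
Read 'b': s1→{s1, s5, s6}, s2→{s6}, s3→{s1, s3, s5, s7}, s4→{s8}, s5→∅, s6→{s3}, s7→{s2, s6}, s8→{s6, s7}; union {s1, s2, s3, s5, s6, s7, s8}; ε-closure = {s1, s2, s3, s4, s5, s6, s7, s8}.
Read 'b': s1→{s1, s5, s6}, s2→{s6}, s3→{s1, s3, s5, s7}, s4→{s8}, s5→∅, s6→{s3}, s7→{s2, s6}, s8→{s6, s7}; union {s1, s2, s3, s5, s6, s7, s8}; ε-closure = {s1, s2, s3, s4, s5, s6, s7, s8}.
Read 'b': s1→{s1, s5, s6}, s2→{s6}, s3→{s1, s3, s5, s7}, s4→{s8}, s5→∅, s6→{s3}, s7→{s2, s6}, s8→{s6, s7}; union {s1, s2, s3, s5, s6, s7, s8}; ε-closure = {s1, s2, s3, s4, s5, s6, s7, s8}.
Read 'a': s1→∅, s2→∅, s3→{s4, s6, s7}, s4→{s7}, s5→{s1, s3}, s6→{s3, s6}, s7→{s3, s4, s7}, s8→{s6, s7}; union {s1, s3, s4, s6, s7}; ε-closure = {s1, s3, s4, s6, s7, s8}.

{s1, s3, s4, s6, s7, s8}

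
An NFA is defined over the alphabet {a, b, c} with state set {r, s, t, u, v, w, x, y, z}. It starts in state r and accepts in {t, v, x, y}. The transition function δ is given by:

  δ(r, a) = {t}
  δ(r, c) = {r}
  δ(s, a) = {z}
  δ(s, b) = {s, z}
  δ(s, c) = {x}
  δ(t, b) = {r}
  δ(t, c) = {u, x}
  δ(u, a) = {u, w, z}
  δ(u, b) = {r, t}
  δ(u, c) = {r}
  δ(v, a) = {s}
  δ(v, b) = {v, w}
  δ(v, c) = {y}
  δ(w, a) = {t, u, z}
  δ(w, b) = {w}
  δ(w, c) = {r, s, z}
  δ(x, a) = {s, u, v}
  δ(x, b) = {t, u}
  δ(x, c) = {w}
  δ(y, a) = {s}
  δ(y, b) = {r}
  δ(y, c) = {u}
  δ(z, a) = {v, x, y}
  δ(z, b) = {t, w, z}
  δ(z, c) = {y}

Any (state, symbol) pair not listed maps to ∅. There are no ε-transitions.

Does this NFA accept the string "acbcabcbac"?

Start in {r}.
Read 'a': {r} → {t}.
Read 'c': {t} → {u, x}.
Read 'b': {u, x} → {r, t, u}.
Read 'c': {r, t, u} → {r, u, x}.
Read 'a': {r, u, x} → {s, t, u, v, w, z}.
Read 'b': {s, t, u, v, w, z} → {r, s, t, v, w, z}.
Read 'c': {r, s, t, v, w, z} → {r, s, u, x, y, z}.
Read 'b': {r, s, u, x, y, z} → {r, s, t, u, w, z}.
Read 'a': {r, s, t, u, w, z} → {t, u, v, w, x, y, z}.
Read 'c': {t, u, v, w, x, y, z} → {r, s, u, w, x, y, z}.
The final set {r, s, u, w, x, y, z} contains the accepting states x, y.

Yes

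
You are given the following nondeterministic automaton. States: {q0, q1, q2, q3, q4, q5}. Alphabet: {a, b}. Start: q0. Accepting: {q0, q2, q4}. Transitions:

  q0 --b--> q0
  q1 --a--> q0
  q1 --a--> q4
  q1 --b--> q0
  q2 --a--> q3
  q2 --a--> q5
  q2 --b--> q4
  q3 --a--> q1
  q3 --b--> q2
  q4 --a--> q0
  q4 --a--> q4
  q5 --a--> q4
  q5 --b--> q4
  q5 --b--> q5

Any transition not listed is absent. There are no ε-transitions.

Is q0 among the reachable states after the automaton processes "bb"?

Start in {q0}.
Read 'b': q0→{q0}; now {q0}.
Read 'b': q0→{q0}; now {q0}.
State q0 is in {q0}.

Yes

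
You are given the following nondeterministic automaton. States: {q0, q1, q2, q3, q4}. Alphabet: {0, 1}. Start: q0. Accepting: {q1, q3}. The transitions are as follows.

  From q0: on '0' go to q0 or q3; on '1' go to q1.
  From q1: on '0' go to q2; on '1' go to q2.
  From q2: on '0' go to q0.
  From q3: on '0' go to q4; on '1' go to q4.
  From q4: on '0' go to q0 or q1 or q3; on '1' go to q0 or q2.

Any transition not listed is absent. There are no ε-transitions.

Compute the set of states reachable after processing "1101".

{q1}

Start in {q0}.
Read '1': {q0} → {q1}.
Read '1': {q1} → {q2}.
Read '0': {q2} → {q0}.
Read '1': {q0} → {q1}.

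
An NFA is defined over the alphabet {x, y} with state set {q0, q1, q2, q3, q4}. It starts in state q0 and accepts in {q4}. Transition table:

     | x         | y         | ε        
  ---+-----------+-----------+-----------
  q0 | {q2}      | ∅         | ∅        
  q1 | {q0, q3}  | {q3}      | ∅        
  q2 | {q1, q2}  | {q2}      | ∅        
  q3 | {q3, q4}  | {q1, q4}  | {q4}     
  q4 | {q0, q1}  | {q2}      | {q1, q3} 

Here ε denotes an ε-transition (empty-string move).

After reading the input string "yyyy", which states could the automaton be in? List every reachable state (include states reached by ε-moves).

∅

Start in {q0}.
Read 'y': q0→∅; now ∅.
The set is empty and remains empty for the remaining 3 symbols.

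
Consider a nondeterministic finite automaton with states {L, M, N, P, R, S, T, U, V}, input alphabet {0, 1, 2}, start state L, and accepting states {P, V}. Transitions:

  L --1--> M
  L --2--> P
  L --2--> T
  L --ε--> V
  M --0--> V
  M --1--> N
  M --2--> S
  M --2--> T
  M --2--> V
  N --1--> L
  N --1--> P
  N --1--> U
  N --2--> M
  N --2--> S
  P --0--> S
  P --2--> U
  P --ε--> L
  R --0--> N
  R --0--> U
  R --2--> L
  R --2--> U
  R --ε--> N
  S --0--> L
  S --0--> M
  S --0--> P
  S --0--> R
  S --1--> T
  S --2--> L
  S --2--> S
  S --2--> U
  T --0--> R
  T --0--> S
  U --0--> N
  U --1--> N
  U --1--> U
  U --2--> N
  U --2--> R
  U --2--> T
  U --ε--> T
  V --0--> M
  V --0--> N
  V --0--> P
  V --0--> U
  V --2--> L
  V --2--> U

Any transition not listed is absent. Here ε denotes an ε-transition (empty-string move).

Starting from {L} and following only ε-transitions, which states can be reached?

{L, V}

Begin with {L}.
ε-move L → V; add V.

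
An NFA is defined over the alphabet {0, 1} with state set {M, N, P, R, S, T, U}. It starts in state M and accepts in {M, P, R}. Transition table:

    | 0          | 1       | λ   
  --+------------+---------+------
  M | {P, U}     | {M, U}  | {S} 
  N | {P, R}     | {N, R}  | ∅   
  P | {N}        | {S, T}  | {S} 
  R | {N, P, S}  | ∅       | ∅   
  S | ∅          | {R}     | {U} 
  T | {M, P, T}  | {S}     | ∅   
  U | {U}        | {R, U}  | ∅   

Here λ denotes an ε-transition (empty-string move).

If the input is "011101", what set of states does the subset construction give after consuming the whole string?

Start: ε-closure({M}) = {M, S, U}.
Read '0': {M, S, U} → {P, S, U}.
Read '1': {P, S, U} → {R, S, T, U}.
Read '1': {R, S, T, U} → {R, S, U}.
Read '1': {R, S, U} → {R, U}.
Read '0': {R, U} → {N, P, S, U}.
Read '1': {N, P, S, U} → {N, R, S, T, U}.

{N, R, S, T, U}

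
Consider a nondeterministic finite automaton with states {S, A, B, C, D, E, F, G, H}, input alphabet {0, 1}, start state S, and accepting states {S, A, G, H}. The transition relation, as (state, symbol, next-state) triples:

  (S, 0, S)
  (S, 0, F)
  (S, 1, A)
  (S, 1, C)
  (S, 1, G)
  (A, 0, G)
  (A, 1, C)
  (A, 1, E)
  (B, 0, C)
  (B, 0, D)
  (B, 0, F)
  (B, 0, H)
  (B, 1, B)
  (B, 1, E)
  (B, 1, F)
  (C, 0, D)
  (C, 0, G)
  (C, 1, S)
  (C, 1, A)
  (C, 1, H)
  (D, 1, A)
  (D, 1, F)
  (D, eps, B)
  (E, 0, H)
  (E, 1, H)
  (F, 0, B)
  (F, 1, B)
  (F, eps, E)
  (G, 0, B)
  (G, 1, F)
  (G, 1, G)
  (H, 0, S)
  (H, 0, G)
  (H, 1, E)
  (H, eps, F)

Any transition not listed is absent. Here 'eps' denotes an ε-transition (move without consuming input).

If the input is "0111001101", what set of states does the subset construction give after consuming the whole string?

Start in {S}.
Read '0': {S} → {S, E, F}.
Read '1': {S, E, F} → {A, B, C, E, F, G, H}.
Read '1': {A, B, C, E, F, G, H} → {S, A, B, C, E, F, G, H}.
Read '1': {S, A, B, C, E, F, G, H} → {S, A, B, C, E, F, G, H}.
Read '0': {S, A, B, C, E, F, G, H} → {S, B, C, D, E, F, G, H}.
Read '0': {S, B, C, D, E, F, G, H} → {S, B, C, D, E, F, G, H}.
Read '1': {S, B, C, D, E, F, G, H} → {S, A, B, C, E, F, G, H}.
Read '1': {S, A, B, C, E, F, G, H} → {S, A, B, C, E, F, G, H}.
Read '0': {S, A, B, C, E, F, G, H} → {S, B, C, D, E, F, G, H}.
Read '1': {S, B, C, D, E, F, G, H} → {S, A, B, C, E, F, G, H}.

{S, A, B, C, E, F, G, H}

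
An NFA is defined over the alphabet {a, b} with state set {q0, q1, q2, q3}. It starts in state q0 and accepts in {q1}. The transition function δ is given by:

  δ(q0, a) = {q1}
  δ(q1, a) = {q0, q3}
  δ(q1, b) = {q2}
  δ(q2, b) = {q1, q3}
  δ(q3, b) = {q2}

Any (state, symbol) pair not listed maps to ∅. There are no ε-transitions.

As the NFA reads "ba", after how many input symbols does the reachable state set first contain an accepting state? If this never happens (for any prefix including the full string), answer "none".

none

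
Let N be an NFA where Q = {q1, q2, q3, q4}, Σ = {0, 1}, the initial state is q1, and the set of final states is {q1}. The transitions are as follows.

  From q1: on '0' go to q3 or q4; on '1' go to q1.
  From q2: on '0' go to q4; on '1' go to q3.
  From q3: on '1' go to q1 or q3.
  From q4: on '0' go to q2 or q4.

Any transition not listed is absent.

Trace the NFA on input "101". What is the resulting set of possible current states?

Start in {q1}.
Read '1': q1→{q1}; now {q1}.
Read '0': q1→{q3, q4}; now {q3, q4}.
Read '1': q3→{q1, q3}, q4→∅; now {q1, q3}.

{q1, q3}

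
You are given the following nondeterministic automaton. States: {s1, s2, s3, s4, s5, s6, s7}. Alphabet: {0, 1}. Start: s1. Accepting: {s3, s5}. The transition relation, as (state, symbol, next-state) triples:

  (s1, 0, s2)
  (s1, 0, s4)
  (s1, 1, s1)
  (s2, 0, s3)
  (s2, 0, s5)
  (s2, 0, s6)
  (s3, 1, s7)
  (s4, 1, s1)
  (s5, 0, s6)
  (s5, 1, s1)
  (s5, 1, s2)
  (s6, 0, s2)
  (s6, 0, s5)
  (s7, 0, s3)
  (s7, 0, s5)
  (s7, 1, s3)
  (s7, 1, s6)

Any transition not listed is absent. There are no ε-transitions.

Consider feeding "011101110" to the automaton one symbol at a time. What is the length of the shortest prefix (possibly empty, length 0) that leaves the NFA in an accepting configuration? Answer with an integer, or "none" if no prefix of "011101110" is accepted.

Start in {s1}.
Read '0': s1→{s2, s4}; now {s2, s4}.
Read '1': s2→∅, s4→{s1}; now {s1}.
Read '1': s1→{s1}; now {s1}.
Read '1': s1→{s1}; now {s1}.
Read '0': s1→{s2, s4}; now {s2, s4}.
Read '1': s2→∅, s4→{s1}; now {s1}.
Read '1': s1→{s1}; now {s1}.
Read '1': s1→{s1}; now {s1}.
Read '0': s1→{s2, s4}; now {s2, s4}.
No reachable set along the way intersects F.

none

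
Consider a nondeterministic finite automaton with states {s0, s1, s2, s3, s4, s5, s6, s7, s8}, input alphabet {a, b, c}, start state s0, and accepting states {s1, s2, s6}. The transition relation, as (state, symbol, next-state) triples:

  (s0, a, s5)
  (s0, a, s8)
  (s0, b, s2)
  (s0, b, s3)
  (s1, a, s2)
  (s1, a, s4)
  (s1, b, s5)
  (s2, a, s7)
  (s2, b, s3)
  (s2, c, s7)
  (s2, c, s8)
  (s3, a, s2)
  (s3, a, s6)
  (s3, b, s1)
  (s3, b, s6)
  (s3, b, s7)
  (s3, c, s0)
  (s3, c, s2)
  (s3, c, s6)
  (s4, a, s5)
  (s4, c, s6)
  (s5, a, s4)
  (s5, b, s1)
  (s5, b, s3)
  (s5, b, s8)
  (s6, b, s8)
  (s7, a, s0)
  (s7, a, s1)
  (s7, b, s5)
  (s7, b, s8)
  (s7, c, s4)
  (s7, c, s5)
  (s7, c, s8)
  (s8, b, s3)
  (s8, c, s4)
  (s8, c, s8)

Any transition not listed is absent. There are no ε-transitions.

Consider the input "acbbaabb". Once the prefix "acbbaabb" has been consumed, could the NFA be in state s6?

Yes

Start in {s0}.
Read 'a': s0→{s5, s8}; now {s5, s8}.
Read 'c': s5→∅, s8→{s4, s8}; now {s4, s8}.
Read 'b': s4→∅, s8→{s3}; now {s3}.
Read 'b': s3→{s1, s6, s7}; now {s1, s6, s7}.
Read 'a': s1→{s2, s4}, s6→∅, s7→{s0, s1}; now {s0, s1, s2, s4}.
Read 'a': s0→{s5, s8}, s1→{s2, s4}, s2→{s7}, s4→{s5}; now {s2, s4, s5, s7, s8}.
Read 'b': s2→{s3}, s4→∅, s5→{s1, s3, s8}, s7→{s5, s8}, s8→{s3}; now {s1, s3, s5, s8}.
Read 'b': s1→{s5}, s3→{s1, s6, s7}, s5→{s1, s3, s8}, s8→{s3}; now {s1, s3, s5, s6, s7, s8}.
State s6 is in {s1, s3, s5, s6, s7, s8}.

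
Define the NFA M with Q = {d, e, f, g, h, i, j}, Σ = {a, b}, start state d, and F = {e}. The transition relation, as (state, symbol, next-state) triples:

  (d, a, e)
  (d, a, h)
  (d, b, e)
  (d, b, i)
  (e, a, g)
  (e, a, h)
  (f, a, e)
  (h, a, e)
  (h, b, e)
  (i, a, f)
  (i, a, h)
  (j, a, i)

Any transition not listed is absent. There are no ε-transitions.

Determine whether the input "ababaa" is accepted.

Start in {d}.
Read 'a': d→{e, h}; now {e, h}.
Read 'b': e→∅, h→{e}; now {e}.
Read 'a': e→{g, h}; now {g, h}.
Read 'b': g→∅, h→{e}; now {e}.
Read 'a': e→{g, h}; now {g, h}.
Read 'a': g→∅, h→{e}; now {e}.
The final set {e} contains the accepting state e.

Yes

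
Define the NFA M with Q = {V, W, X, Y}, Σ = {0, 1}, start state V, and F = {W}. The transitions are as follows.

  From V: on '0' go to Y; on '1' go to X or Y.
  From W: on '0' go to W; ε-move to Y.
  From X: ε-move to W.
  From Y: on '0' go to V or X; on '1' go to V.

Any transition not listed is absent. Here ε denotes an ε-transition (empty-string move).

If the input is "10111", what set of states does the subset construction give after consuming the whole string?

{V, W, X, Y}

Start in {V}.
Read '1': {V} → {W, X, Y}.
Read '0': {W, X, Y} → {V, W, X, Y}.
Read '1': {V, W, X, Y} → {V, W, X, Y}.
Read '1': {V, W, X, Y} → {V, W, X, Y}.
Read '1': {V, W, X, Y} → {V, W, X, Y}.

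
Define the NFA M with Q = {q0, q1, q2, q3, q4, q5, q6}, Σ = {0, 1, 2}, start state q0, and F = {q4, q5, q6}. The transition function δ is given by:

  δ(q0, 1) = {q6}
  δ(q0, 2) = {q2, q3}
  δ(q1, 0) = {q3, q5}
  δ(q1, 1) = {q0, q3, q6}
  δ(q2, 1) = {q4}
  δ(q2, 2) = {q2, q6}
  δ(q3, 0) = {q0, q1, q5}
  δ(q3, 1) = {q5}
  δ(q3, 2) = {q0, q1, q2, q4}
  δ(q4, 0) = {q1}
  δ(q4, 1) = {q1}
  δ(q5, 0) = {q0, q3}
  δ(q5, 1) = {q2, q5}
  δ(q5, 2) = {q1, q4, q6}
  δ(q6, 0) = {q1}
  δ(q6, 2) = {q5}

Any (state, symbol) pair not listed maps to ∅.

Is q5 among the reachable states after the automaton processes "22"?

No

Start in {q0}.
Read '2': q0→{q2, q3}; now {q2, q3}.
Read '2': q2→{q2, q6}, q3→{q0, q1, q2, q4}; now {q0, q1, q2, q4, q6}.
State q5 is not in {q0, q1, q2, q4, q6}.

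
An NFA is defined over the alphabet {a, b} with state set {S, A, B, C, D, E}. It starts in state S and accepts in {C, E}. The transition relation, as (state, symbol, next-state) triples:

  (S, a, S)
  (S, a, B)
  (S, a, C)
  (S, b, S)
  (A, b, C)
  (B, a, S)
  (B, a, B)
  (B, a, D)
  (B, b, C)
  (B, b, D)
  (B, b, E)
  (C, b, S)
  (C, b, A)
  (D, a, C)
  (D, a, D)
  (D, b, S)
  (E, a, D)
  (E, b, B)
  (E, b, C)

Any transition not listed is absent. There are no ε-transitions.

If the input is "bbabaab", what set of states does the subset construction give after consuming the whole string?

{S, A, C, D, E}

Start in {S}.
Read 'b': {S} → {S}.
Read 'b': {S} → {S}.
Read 'a': {S} → {S, B, C}.
Read 'b': {S, B, C} → {S, A, C, D, E}.
Read 'a': {S, A, C, D, E} → {S, B, C, D}.
Read 'a': {S, B, C, D} → {S, B, C, D}.
Read 'b': {S, B, C, D} → {S, A, C, D, E}.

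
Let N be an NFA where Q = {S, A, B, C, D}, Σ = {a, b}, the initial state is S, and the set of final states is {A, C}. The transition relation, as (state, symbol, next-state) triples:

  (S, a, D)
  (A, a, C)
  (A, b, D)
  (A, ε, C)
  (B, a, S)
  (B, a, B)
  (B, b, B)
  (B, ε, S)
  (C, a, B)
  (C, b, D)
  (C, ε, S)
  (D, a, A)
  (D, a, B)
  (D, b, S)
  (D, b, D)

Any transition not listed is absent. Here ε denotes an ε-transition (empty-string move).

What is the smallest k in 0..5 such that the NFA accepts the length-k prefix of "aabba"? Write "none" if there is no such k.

2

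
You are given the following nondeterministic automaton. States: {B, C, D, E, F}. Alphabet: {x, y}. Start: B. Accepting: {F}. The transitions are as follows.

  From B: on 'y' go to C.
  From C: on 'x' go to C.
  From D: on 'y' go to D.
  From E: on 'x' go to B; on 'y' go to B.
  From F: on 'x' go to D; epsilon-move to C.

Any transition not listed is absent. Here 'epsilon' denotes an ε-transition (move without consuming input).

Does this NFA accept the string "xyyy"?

Start in {B}.
Read 'x': {B} → ∅.
The set is empty and remains empty for the remaining 3 symbols.
The final set ∅ contains no accepting state.

No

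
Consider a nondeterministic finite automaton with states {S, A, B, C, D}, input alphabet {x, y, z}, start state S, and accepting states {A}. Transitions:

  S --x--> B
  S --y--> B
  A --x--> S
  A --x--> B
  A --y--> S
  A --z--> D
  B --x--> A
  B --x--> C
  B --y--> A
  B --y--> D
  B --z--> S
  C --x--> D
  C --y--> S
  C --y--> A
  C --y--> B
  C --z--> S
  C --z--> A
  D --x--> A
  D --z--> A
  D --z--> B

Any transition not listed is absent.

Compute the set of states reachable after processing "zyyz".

∅

Start in {S}.
Read 'z': {S} → ∅.
The set is empty and remains empty for the remaining 3 symbols.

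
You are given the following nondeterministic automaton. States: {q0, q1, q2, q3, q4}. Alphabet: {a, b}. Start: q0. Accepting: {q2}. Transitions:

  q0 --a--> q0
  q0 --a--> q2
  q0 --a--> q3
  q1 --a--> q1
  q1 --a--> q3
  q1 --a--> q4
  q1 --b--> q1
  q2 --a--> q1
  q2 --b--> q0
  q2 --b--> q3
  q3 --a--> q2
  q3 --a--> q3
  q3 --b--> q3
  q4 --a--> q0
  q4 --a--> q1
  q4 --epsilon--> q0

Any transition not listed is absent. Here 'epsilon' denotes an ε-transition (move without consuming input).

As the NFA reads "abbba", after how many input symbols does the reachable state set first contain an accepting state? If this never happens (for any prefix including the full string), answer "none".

1

Start in {q0}.
Read 'a': {q0} → {q0, q2, q3}.
None of the earlier sets intersect F, but {q0, q2, q3} does.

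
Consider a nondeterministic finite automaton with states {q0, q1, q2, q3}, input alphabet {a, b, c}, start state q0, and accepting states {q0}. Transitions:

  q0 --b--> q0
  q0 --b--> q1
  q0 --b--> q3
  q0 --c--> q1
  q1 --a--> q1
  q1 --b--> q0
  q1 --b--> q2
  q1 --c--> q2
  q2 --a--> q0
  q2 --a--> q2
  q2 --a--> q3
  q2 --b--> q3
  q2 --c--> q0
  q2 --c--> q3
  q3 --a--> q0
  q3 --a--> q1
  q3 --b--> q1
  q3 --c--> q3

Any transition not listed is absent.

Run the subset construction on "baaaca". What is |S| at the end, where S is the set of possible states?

Start in {q0}.
Read 'b': q0→{q0, q1, q3}; now {q0, q1, q3}.
Read 'a': q0→∅, q1→{q1}, q3→{q0, q1}; now {q0, q1}.
Read 'a': q0→∅, q1→{q1}; now {q1}.
Read 'a': q1→{q1}; now {q1}.
Read 'c': q1→{q2}; now {q2}.
Read 'a': q2→{q0, q2, q3}; now {q0, q2, q3}.
That set has 3 states.

3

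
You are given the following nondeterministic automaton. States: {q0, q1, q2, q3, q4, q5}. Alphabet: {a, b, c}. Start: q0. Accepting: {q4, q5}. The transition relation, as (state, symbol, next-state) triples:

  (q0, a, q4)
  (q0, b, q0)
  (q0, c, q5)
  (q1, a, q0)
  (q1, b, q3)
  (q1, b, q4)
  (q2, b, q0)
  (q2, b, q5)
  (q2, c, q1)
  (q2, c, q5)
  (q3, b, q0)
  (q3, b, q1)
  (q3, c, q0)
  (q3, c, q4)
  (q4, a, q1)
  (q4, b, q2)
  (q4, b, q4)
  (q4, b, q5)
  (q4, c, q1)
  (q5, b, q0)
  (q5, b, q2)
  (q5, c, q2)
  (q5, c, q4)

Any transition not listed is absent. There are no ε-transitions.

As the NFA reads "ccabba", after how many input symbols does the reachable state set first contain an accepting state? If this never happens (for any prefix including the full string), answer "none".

1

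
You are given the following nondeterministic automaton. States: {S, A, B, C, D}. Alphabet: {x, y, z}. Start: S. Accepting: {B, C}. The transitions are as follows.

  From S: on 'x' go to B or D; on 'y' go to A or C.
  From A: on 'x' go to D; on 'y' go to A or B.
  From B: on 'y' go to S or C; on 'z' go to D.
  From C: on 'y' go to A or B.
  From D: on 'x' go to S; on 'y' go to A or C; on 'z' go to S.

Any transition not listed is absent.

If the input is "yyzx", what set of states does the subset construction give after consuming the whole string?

{S}

Start in {S}.
Read 'y': {S} → {A, C}.
Read 'y': {A, C} → {A, B}.
Read 'z': {A, B} → {D}.
Read 'x': {D} → {S}.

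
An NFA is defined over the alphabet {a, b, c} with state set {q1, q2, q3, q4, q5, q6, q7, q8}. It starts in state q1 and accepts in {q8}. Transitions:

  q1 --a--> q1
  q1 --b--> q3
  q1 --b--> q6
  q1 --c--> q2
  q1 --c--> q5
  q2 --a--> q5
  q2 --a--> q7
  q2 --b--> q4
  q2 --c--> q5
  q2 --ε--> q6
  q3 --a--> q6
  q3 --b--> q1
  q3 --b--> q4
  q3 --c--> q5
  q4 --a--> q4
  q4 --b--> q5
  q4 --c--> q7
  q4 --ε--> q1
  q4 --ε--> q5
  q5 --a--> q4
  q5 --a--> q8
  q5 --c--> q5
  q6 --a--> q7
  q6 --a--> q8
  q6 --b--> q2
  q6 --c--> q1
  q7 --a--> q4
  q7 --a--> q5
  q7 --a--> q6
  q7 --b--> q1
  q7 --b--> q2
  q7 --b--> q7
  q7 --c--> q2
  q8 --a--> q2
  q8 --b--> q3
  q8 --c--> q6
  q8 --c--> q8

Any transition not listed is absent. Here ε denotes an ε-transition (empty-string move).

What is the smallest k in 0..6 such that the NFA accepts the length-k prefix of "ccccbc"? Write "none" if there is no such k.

none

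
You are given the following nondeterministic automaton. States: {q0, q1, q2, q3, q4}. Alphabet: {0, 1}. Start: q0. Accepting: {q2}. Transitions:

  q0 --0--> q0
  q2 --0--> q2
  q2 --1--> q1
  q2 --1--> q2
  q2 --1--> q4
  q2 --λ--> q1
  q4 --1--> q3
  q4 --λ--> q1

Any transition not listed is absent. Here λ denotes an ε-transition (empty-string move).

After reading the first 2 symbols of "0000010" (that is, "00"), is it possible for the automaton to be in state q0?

Yes

Start in {q0}.
Read '0': {q0} → {q0}.
Read '0': {q0} → {q0}.
State q0 is in {q0}.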